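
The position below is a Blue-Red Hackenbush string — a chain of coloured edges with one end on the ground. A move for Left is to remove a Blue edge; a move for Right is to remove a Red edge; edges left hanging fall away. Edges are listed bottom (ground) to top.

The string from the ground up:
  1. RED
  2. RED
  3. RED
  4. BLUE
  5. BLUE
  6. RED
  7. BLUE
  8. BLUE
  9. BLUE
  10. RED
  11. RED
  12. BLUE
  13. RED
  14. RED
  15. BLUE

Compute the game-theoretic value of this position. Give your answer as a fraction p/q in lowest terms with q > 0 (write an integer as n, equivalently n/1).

Build g(s[:k]) for k = 1..15, string s = RED RED RED BLUE BLUE RED BLUE BLUE BLUE RED RED BLUE RED RED BLUE.
R: Left { · }, Right { 0 } — simplest -1
RR: Left { · }, Right { -1, 0 } — simplest -2
RRR: Left { · }, Right { -2, -1, 0 } — simplest -3
RRRB: Left { -3 }, Right { -2, -1, 0 } — simplest -5/2
RRRBB: Left { -3, -5/2 }, Right { -2, -1, 0 } — simplest -9/4
RRRBBR: Left { -3, -5/2 }, Right { -9/4, -2, -1, 0 } — simplest -19/8
RRRBBRB: Left { -3, -5/2, -19/8 }, Right { -9/4, -2, -1, 0 } — simplest -37/16
RRRBBRBB: Left { -3, -5/2, -19/8, -37/16 }, Right { -9/4, -2, -1, 0 } — simplest -73/32
RRRBBRBBB: Left { -3, -5/2, -19/8, -37/16, -73/32 }, Right { -9/4, -2, -1, 0 } — simplest -145/64
RRRBBRBBBR: Left { -3, -5/2, -19/8, -37/16, -73/32 }, Right { -145/64, -9/4, -2, -1, 0 } — simplest -291/128
RRRBBRBBBRR: Left { -3, -5/2, -19/8, -37/16, -73/32 }, Right { -291/128, -145/64, -9/4, -2, -1, 0 } — simplest -583/256
RRRBBRBBBRRB: Left { -3, -5/2, -19/8, -37/16, -73/32, -583/256 }, Right { -291/128, -145/64, -9/4, -2, -1, 0 } — simplest -1165/512
RRRBBRBBBRRBR: Left { -3, -5/2, -19/8, -37/16, -73/32, -583/256 }, Right { -1165/512, -291/128, -145/64, -9/4, -2, -1, 0 } — simplest -2331/1024
RRRBBRBBBRRBRR: Left { -3, -5/2, -19/8, -37/16, -73/32, -583/256 }, Right { -2331/1024, -1165/512, -291/128, -145/64, -9/4, -2, -1, 0 } — simplest -4663/2048
RRRBBRBBBRRBRRB: Left { -3, -5/2, -19/8, -37/16, -73/32, -583/256, -4663/2048 }, Right { -2331/1024, -1165/512, -291/128, -145/64, -9/4, -2, -1, 0 } — simplest -9325/4096

-9325/4096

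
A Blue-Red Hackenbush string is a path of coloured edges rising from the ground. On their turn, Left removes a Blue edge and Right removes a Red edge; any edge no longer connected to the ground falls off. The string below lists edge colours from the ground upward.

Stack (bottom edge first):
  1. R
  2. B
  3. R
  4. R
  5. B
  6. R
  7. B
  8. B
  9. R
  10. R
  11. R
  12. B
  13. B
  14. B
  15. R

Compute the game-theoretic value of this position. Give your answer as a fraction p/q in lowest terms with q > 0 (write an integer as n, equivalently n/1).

Recurse on prefixes of the 15-edge string R B R R B R B B R R R B B B R:
val(R) = { (no moves) | 0 } so -1
val(RB) = { -1 | 0 } so -1/2
val(RBR) = { -1 | -1/2; 0 } so -3/4
val(RBRR) = { -1 | -3/4; -1/2; 0 } so -7/8
val(RBRRB) = { -1; -7/8 | -3/4; -1/2; 0 } so -13/16
val(RBRRBR) = { -1; -7/8 | -13/16; -3/4; -1/2; 0 } so -27/32
val(RBRRBRB) = { -1; -7/8; -27/32 | -13/16; -3/4; -1/2; 0 } so -53/64
val(RBRRBRBB) = { -1; -7/8; -27/32; -53/64 | -13/16; -3/4; -1/2; 0 } so -105/128
val(RBRRBRBBR) = { -1; -7/8; -27/32; -53/64 | -105/128; -13/16; -3/4; -1/2; 0 } so -211/256
val(RBRRBRBBRR) = { -1; -7/8; -27/32; -53/64 | -211/256; -105/128; -13/16; -3/4; -1/2; 0 } so -423/512
val(RBRRBRBBRRR) = { -1; -7/8; -27/32; -53/64 | -423/512; -211/256; -105/128; -13/16; -3/4; -1/2; 0 } so -847/1024
val(RBRRBRBBRRRB) = { -1; -7/8; -27/32; -53/64; -847/1024 | -423/512; -211/256; -105/128; -13/16; -3/4; -1/2; 0 } so -1693/2048
val(RBRRBRBBRRRBB) = { -1; -7/8; -27/32; -53/64; -847/1024; -1693/2048 | -423/512; -211/256; -105/128; -13/16; -3/4; -1/2; 0 } so -3385/4096
val(RBRRBRBBRRRBBB) = { -1; -7/8; -27/32; -53/64; -847/1024; -1693/2048; -3385/4096 | -423/512; -211/256; -105/128; -13/16; -3/4; -1/2; 0 } so -6769/8192
val(RBRRBRBBRRRBBBR) = { -1; -7/8; -27/32; -53/64; -847/1024; -1693/2048; -3385/4096 | -6769/8192; -423/512; -211/256; -105/128; -13/16; -3/4; -1/2; 0 } so -13539/16384

-13539/16384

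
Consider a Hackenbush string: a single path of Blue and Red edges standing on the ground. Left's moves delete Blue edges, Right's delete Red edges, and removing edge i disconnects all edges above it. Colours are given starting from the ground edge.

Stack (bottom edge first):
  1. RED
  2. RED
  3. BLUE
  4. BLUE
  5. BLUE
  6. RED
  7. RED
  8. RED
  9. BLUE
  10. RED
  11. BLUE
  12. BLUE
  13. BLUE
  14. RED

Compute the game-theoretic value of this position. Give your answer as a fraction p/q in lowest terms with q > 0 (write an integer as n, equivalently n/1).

Recurse on prefixes of the 14-edge string RED RED BLUE BLUE BLUE RED RED RED BLUE RED BLUE BLUE BLUE RED:
edge 1 of 14 (RED): { — | 0 } — -1
edge 2 of 14 (RED): { — | -1, 0 } — -2
edge 3 of 14 (BLUE): { -2 | -1, 0 } — -3/2
edge 4 of 14 (BLUE): { -2, -3/2 | -1, 0 } — -5/4
edge 5 of 14 (BLUE): { -2, -3/2, -5/4 | -1, 0 } — -9/8
edge 6 of 14 (RED): { -2, -3/2, -5/4 | -9/8, -1, 0 } — -19/16
edge 7 of 14 (RED): { -2, -3/2, -5/4 | -19/16, -9/8, -1, 0 } — -39/32
edge 8 of 14 (RED): { -2, -3/2, -5/4 | -39/32, -19/16, -9/8, -1, 0 } — -79/64
edge 9 of 14 (BLUE): { -2, -3/2, -5/4, -79/64 | -39/32, -19/16, -9/8, -1, 0 } — -157/128
edge 10 of 14 (RED): { -2, -3/2, -5/4, -79/64 | -157/128, -39/32, -19/16, -9/8, -1, 0 } — -315/256
edge 11 of 14 (BLUE): { -2, -3/2, -5/4, -79/64, -315/256 | -157/128, -39/32, -19/16, -9/8, -1, 0 } — -629/512
edge 12 of 14 (BLUE): { -2, -3/2, -5/4, -79/64, -315/256, -629/512 | -157/128, -39/32, -19/16, -9/8, -1, 0 } — -1257/1024
edge 13 of 14 (BLUE): { -2, -3/2, -5/4, -79/64, -315/256, -629/512, -1257/1024 | -157/128, -39/32, -19/16, -9/8, -1, 0 } — -2513/2048
edge 14 of 14 (RED): { -2, -3/2, -5/4, -79/64, -315/256, -629/512, -1257/1024 | -2513/2048, -157/128, -39/32, -19/16, -9/8, -1, 0 } — -5027/4096

-5027/4096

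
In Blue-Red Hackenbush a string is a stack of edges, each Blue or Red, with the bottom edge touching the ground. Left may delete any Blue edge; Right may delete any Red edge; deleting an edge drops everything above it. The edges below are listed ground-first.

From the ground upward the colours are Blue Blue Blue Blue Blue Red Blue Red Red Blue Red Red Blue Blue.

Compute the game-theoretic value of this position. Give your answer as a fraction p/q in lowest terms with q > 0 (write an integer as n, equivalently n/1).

1 of 14 · B · max L 0 · min R +∞ so 1
2 of 14 · BB · max L 1 · min R +∞ so 2
3 of 14 · BBB · max L 2 · min R +∞ so 3
4 of 14 · BBBB · max L 3 · min R +∞ so 4
5 of 14 · BBBBB · max L 4 · min R +∞ so 5
6 of 14 · BBBBBR · max L 4 · min R 5 so 9/2
7 of 14 · BBBBBRB · max L 9/2 · min R 5 so 19/4
8 of 14 · BBBBBRBR · max L 9/2 · min R 19/4 so 37/8
9 of 14 · BBBBBRBRR · max L 9/2 · min R 37/8 so 73/16
10 of 14 · BBBBBRBRRB · max L 73/16 · min R 37/8 so 147/32
11 of 14 · BBBBBRBRRBR · max L 73/16 · min R 147/32 so 293/64
12 of 14 · BBBBBRBRRBRR · max L 73/16 · min R 293/64 so 585/128
13 of 14 · BBBBBRBRRBRRB · max L 585/128 · min R 293/64 so 1171/256
14 of 14 · BBBBBRBRRBRRBB · max L 1171/256 · min R 293/64 so 2343/512

2343/512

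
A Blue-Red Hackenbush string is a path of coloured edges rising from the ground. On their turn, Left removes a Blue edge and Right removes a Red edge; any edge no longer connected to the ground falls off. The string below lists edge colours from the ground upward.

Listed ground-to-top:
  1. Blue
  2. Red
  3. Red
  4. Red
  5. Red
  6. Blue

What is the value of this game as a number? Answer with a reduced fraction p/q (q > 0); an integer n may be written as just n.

3/32

B: Left { 0 }, Right { (no moves) } — simplest 1
BR: Left { 0 }, Right { 1 } — simplest 1/2
BRR: Left { 0 }, Right { 1/2 1 } — simplest 1/4
BRRR: Left { 0 }, Right { 1/4 1/2 1 } — simplest 1/8
BRRRR: Left { 0 }, Right { 1/8 1/4 1/2 1 } — simplest 1/16
BRRRRB: Left { 0 1/16 }, Right { 1/8 1/4 1/2 1 } — simplest 3/32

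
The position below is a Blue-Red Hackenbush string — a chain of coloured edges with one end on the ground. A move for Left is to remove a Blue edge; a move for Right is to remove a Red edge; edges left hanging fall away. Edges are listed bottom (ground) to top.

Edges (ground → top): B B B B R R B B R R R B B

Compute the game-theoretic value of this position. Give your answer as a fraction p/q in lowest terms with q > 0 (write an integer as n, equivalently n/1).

1735/512

Prefix values for B B B B R R B B R R R B B via {L|R} + simplicity:
B: Left { 0 }, Right { · } ⇒ simplest 1
BB: Left { 0 1 }, Right { · } ⇒ simplest 2
BBB: Left { 0 1 2 }, Right { · } ⇒ simplest 3
BBBB: Left { 0 1 2 3 }, Right { · } ⇒ simplest 4
BBBBR: Left { 0 1 2 3 }, Right { 4 } ⇒ simplest 7/2
BBBBRR: Left { 0 1 2 3 }, Right { 7/2 4 } ⇒ simplest 13/4
BBBBRRB: Left { 0 1 2 3 13/4 }, Right { 7/2 4 } ⇒ simplest 27/8
BBBBRRBB: Left { 0 1 2 3 13/4 27/8 }, Right { 7/2 4 } ⇒ simplest 55/16
BBBBRRBBR: Left { 0 1 2 3 13/4 27/8 }, Right { 55/16 7/2 4 } ⇒ simplest 109/32
BBBBRRBBRR: Left { 0 1 2 3 13/4 27/8 }, Right { 109/32 55/16 7/2 4 } ⇒ simplest 217/64
BBBBRRBBRRR: Left { 0 1 2 3 13/4 27/8 }, Right { 217/64 109/32 55/16 7/2 4 } ⇒ simplest 433/128
BBBBRRBBRRRB: Left { 0 1 2 3 13/4 27/8 433/128 }, Right { 217/64 109/32 55/16 7/2 4 } ⇒ simplest 867/256
BBBBRRBBRRRBB: Left { 0 1 2 3 13/4 27/8 433/128 867/256 }, Right { 217/64 109/32 55/16 7/2 4 } ⇒ simplest 1735/512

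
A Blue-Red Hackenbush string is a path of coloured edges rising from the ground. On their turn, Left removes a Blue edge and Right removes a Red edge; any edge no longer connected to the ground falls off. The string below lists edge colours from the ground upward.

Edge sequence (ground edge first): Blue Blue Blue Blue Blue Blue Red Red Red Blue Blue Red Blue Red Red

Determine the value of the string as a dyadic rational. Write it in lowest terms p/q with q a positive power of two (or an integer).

2665/512

value(B) = { 0 | · } => 1
value(BB) = { 0,1 | · } => 2
value(BBB) = { 0,1,2 | · } => 3
value(BBBB) = { 0,1,2,3 | · } => 4
value(BBBBB) = { 0,1,2,3,4 | · } => 5
value(BBBBBB) = { 0,1,2,3,4,5 | · } => 6
value(BBBBBBR) = { 0,1,2,3,4,5 | 6 } => 11/2
value(BBBBBBRR) = { 0,1,2,3,4,5 | 11/2,6 } => 21/4
value(BBBBBBRRR) = { 0,1,2,3,4,5 | 21/4,11/2,6 } => 41/8
value(BBBBBBRRRB) = { 0,1,2,3,4,5,41/8 | 21/4,11/2,6 } => 83/16
value(BBBBBBRRRBB) = { 0,1,2,3,4,5,41/8,83/16 | 21/4,11/2,6 } => 167/32
value(BBBBBBRRRBBR) = { 0,1,2,3,4,5,41/8,83/16 | 167/32,21/4,11/2,6 } => 333/64
value(BBBBBBRRRBBRB) = { 0,1,2,3,4,5,41/8,83/16,333/64 | 167/32,21/4,11/2,6 } => 667/128
value(BBBBBBRRRBBRBR) = { 0,1,2,3,4,5,41/8,83/16,333/64 | 667/128,167/32,21/4,11/2,6 } => 1333/256
value(BBBBBBRRRBBRBRR) = { 0,1,2,3,4,5,41/8,83/16,333/64 | 1333/256,667/128,167/32,21/4,11/2,6 } => 2665/512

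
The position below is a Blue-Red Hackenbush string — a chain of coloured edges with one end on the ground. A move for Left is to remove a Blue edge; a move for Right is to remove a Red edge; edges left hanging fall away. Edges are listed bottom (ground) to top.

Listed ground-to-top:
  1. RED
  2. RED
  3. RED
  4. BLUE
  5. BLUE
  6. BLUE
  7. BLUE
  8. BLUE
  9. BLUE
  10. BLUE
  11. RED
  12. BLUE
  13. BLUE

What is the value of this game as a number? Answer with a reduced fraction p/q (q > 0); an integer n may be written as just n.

step 1: add RED to get R; options L={  } R={ 0 } -> -1
step 2: add RED to get RR; options L={  } R={ -1, 0 } -> -2
step 3: add RED to get RRR; options L={  } R={ -2, -1, 0 } -> -3
step 4: add BLUE to get RRRB; options L={ -3 } R={ -2, -1, 0 } -> -5/2
step 5: add BLUE to get RRRBB; options L={ -3, -5/2 } R={ -2, -1, 0 } -> -9/4
step 6: add BLUE to get RRRBBB; options L={ -3, -5/2, -9/4 } R={ -2, -1, 0 } -> -17/8
step 7: add BLUE to get RRRBBBB; options L={ -3, -5/2, -9/4, -17/8 } R={ -2, -1, 0 } -> -33/16
step 8: add BLUE to get RRRBBBBB; options L={ -3, -5/2, -9/4, -17/8, -33/16 } R={ -2, -1, 0 } -> -65/32
step 9: add BLUE to get RRRBBBBBB; options L={ -3, -5/2, -9/4, -17/8, -33/16, -65/32 } R={ -2, -1, 0 } -> -129/64
step 10: add BLUE to get RRRBBBBBBB; options L={ -3, -5/2, -9/4, -17/8, -33/16, -65/32, -129/64 } R={ -2, -1, 0 } -> -257/128
step 11: add RED to get RRRBBBBBBBR; options L={ -3, -5/2, -9/4, -17/8, -33/16, -65/32, -129/64 } R={ -257/128, -2, -1, 0 } -> -515/256
step 12: add BLUE to get RRRBBBBBBBRB; options L={ -3, -5/2, -9/4, -17/8, -33/16, -65/32, -129/64, -515/256 } R={ -257/128, -2, -1, 0 } -> -1029/512
step 13: add BLUE to get RRRBBBBBBBRBB; options L={ -3, -5/2, -9/4, -17/8, -33/16, -65/32, -129/64, -515/256, -1029/512 } R={ -257/128, -2, -1, 0 } -> -2057/1024

-2057/1024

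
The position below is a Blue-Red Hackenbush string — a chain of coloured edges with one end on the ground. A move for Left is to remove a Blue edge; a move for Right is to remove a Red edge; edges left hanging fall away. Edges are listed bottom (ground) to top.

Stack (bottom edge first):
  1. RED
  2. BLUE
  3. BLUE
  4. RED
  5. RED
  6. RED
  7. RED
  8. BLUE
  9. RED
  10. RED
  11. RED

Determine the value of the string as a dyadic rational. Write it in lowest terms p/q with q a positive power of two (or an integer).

-495/1024

Prefix values for RED BLUE BLUE RED RED RED RED BLUE RED RED RED via {L|R} + simplicity:
step 1: add RED to get R; options L={ — } R={ 0 } so -1
step 2: add BLUE to get RB; options L={ -1 } R={ 0 } so -1/2
step 3: add BLUE to get RBB; options L={ -1, -1/2 } R={ 0 } so -1/4
step 4: add RED to get RBBR; options L={ -1, -1/2 } R={ -1/4, 0 } so -3/8
step 5: add RED to get RBBRR; options L={ -1, -1/2 } R={ -3/8, -1/4, 0 } so -7/16
step 6: add RED to get RBBRRR; options L={ -1, -1/2 } R={ -7/16, -3/8, -1/4, 0 } so -15/32
step 7: add RED to get RBBRRRR; options L={ -1, -1/2 } R={ -15/32, -7/16, -3/8, -1/4, 0 } so -31/64
step 8: add BLUE to get RBBRRRRB; options L={ -1, -1/2, -31/64 } R={ -15/32, -7/16, -3/8, -1/4, 0 } so -61/128
step 9: add RED to get RBBRRRRBR; options L={ -1, -1/2, -31/64 } R={ -61/128, -15/32, -7/16, -3/8, -1/4, 0 } so -123/256
step 10: add RED to get RBBRRRRBRR; options L={ -1, -1/2, -31/64 } R={ -123/256, -61/128, -15/32, -7/16, -3/8, -1/4, 0 } so -247/512
step 11: add RED to get RBBRRRRBRRR; options L={ -1, -1/2, -31/64 } R={ -247/512, -123/256, -61/128, -15/32, -7/16, -3/8, -1/4, 0 } so -495/1024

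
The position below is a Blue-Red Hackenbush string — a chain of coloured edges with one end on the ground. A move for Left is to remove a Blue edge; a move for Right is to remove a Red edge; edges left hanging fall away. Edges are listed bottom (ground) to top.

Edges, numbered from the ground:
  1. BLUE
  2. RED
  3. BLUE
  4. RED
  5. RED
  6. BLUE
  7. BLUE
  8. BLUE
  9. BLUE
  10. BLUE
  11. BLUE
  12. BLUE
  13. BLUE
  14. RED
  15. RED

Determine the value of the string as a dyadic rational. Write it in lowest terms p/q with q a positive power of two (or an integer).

10233/16384

v_1 [B]  L=[0]  R=[]  => 1
v_2 [BR]  L=[0]  R=[1]  => 1/2
v_3 [BRB]  L=[0; 1/2]  R=[1]  => 3/4
v_4 [BRBR]  L=[0; 1/2]  R=[3/4; 1]  => 5/8
v_5 [BRBRR]  L=[0; 1/2]  R=[5/8; 3/4; 1]  => 9/16
v_6 [BRBRRB]  L=[0; 1/2; 9/16]  R=[5/8; 3/4; 1]  => 19/32
v_7 [BRBRRBB]  L=[0; 1/2; 9/16; 19/32]  R=[5/8; 3/4; 1]  => 39/64
v_8 [BRBRRBBB]  L=[0; 1/2; 9/16; 19/32; 39/64]  R=[5/8; 3/4; 1]  => 79/128
v_9 [BRBRRBBBB]  L=[0; 1/2; 9/16; 19/32; 39/64; 79/128]  R=[5/8; 3/4; 1]  => 159/256
v_10 [BRBRRBBBBB]  L=[0; 1/2; 9/16; 19/32; 39/64; 79/128; 159/256]  R=[5/8; 3/4; 1]  => 319/512
v_11 [BRBRRBBBBBB]  L=[0; 1/2; 9/16; 19/32; 39/64; 79/128; 159/256; 319/512]  R=[5/8; 3/4; 1]  => 639/1024
v_12 [BRBRRBBBBBBB]  L=[0; 1/2; 9/16; 19/32; 39/64; 79/128; 159/256; 319/512; 639/1024]  R=[5/8; 3/4; 1]  => 1279/2048
v_13 [BRBRRBBBBBBBB]  L=[0; 1/2; 9/16; 19/32; 39/64; 79/128; 159/256; 319/512; 639/1024; 1279/2048]  R=[5/8; 3/4; 1]  => 2559/4096
v_14 [BRBRRBBBBBBBBR]  L=[0; 1/2; 9/16; 19/32; 39/64; 79/128; 159/256; 319/512; 639/1024; 1279/2048]  R=[2559/4096; 5/8; 3/4; 1]  => 5117/8192
v_15 [BRBRRBBBBBBBBRR]  L=[0; 1/2; 9/16; 19/32; 39/64; 79/128; 159/256; 319/512; 639/1024; 1279/2048]  R=[5117/8192; 2559/4096; 5/8; 3/4; 1]  => 10233/16384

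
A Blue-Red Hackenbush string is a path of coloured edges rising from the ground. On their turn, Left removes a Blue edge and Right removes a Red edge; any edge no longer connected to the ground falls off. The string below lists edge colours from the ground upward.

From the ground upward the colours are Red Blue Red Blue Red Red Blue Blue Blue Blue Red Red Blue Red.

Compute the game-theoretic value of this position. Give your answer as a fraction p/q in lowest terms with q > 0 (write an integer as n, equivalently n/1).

val_1 [R]  L=[none]  R=[0]  = -1
val_2 [RB]  L=[-1]  R=[0]  = -1/2
val_3 [RBR]  L=[-1]  R=[-1/2 0]  = -3/4
val_4 [RBRB]  L=[-1 -3/4]  R=[-1/2 0]  = -5/8
val_5 [RBRBR]  L=[-1 -3/4]  R=[-5/8 -1/2 0]  = -11/16
val_6 [RBRBRR]  L=[-1 -3/4]  R=[-11/16 -5/8 -1/2 0]  = -23/32
val_7 [RBRBRRB]  L=[-1 -3/4 -23/32]  R=[-11/16 -5/8 -1/2 0]  = -45/64
val_8 [RBRBRRBB]  L=[-1 -3/4 -23/32 -45/64]  R=[-11/16 -5/8 -1/2 0]  = -89/128
val_9 [RBRBRRBBB]  L=[-1 -3/4 -23/32 -45/64 -89/128]  R=[-11/16 -5/8 -1/2 0]  = -177/256
val_10 [RBRBRRBBBB]  L=[-1 -3/4 -23/32 -45/64 -89/128 -177/256]  R=[-11/16 -5/8 -1/2 0]  = -353/512
val_11 [RBRBRRBBBBR]  L=[-1 -3/4 -23/32 -45/64 -89/128 -177/256]  R=[-353/512 -11/16 -5/8 -1/2 0]  = -707/1024
val_12 [RBRBRRBBBBRR]  L=[-1 -3/4 -23/32 -45/64 -89/128 -177/256]  R=[-707/1024 -353/512 -11/16 -5/8 -1/2 0]  = -1415/2048
val_13 [RBRBRRBBBBRRB]  L=[-1 -3/4 -23/32 -45/64 -89/128 -177/256 -1415/2048]  R=[-707/1024 -353/512 -11/16 -5/8 -1/2 0]  = -2829/4096
val_14 [RBRBRRBBBBRRBR]  L=[-1 -3/4 -23/32 -45/64 -89/128 -177/256 -1415/2048]  R=[-2829/4096 -707/1024 -353/512 -11/16 -5/8 -1/2 0]  = -5659/8192

-5659/8192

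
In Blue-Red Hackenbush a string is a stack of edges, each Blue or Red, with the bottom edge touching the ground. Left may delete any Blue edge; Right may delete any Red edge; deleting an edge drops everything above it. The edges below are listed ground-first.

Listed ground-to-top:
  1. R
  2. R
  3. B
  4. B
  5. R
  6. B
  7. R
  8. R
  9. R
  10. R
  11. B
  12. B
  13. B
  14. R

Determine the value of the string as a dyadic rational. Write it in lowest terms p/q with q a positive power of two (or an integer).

R: Left { (no moves) }, Right { 0 } -> simplest -1
RR: Left { (no moves) }, Right { -1,0 } -> simplest -2
RRB: Left { -2 }, Right { -1,0 } -> simplest -3/2
RRBB: Left { -2,-3/2 }, Right { -1,0 } -> simplest -5/4
RRBBR: Left { -2,-3/2 }, Right { -5/4,-1,0 } -> simplest -11/8
RRBBRB: Left { -2,-3/2,-11/8 }, Right { -5/4,-1,0 } -> simplest -21/16
RRBBRBR: Left { -2,-3/2,-11/8 }, Right { -21/16,-5/4,-1,0 } -> simplest -43/32
RRBBRBRR: Left { -2,-3/2,-11/8 }, Right { -43/32,-21/16,-5/4,-1,0 } -> simplest -87/64
RRBBRBRRR: Left { -2,-3/2,-11/8 }, Right { -87/64,-43/32,-21/16,-5/4,-1,0 } -> simplest -175/128
RRBBRBRRRR: Left { -2,-3/2,-11/8 }, Right { -175/128,-87/64,-43/32,-21/16,-5/4,-1,0 } -> simplest -351/256
RRBBRBRRRRB: Left { -2,-3/2,-11/8,-351/256 }, Right { -175/128,-87/64,-43/32,-21/16,-5/4,-1,0 } -> simplest -701/512
RRBBRBRRRRBB: Left { -2,-3/2,-11/8,-351/256,-701/512 }, Right { -175/128,-87/64,-43/32,-21/16,-5/4,-1,0 } -> simplest -1401/1024
RRBBRBRRRRBBB: Left { -2,-3/2,-11/8,-351/256,-701/512,-1401/1024 }, Right { -175/128,-87/64,-43/32,-21/16,-5/4,-1,0 } -> simplest -2801/2048
RRBBRBRRRRBBBR: Left { -2,-3/2,-11/8,-351/256,-701/512,-1401/1024 }, Right { -2801/2048,-175/128,-87/64,-43/32,-21/16,-5/4,-1,0 } -> simplest -5603/4096

-5603/4096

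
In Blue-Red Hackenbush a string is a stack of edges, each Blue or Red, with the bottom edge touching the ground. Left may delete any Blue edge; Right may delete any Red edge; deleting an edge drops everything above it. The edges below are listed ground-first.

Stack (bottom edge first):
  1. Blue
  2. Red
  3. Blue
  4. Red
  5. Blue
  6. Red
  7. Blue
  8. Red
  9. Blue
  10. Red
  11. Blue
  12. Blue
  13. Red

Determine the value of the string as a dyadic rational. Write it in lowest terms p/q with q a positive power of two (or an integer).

edge 1 of 13 (Blue): { 0 |  } → 1
edge 2 of 13 (Red): { 0 | 1 } → 1/2
edge 3 of 13 (Blue): { 0; 1/2 | 1 } → 3/4
edge 4 of 13 (Red): { 0; 1/2 | 3/4; 1 } → 5/8
edge 5 of 13 (Blue): { 0; 1/2; 5/8 | 3/4; 1 } → 11/16
edge 6 of 13 (Red): { 0; 1/2; 5/8 | 11/16; 3/4; 1 } → 21/32
edge 7 of 13 (Blue): { 0; 1/2; 5/8; 21/32 | 11/16; 3/4; 1 } → 43/64
edge 8 of 13 (Red): { 0; 1/2; 5/8; 21/32 | 43/64; 11/16; 3/4; 1 } → 85/128
edge 9 of 13 (Blue): { 0; 1/2; 5/8; 21/32; 85/128 | 43/64; 11/16; 3/4; 1 } → 171/256
edge 10 of 13 (Red): { 0; 1/2; 5/8; 21/32; 85/128 | 171/256; 43/64; 11/16; 3/4; 1 } → 341/512
edge 11 of 13 (Blue): { 0; 1/2; 5/8; 21/32; 85/128; 341/512 | 171/256; 43/64; 11/16; 3/4; 1 } → 683/1024
edge 12 of 13 (Blue): { 0; 1/2; 5/8; 21/32; 85/128; 341/512; 683/1024 | 171/256; 43/64; 11/16; 3/4; 1 } → 1367/2048
edge 13 of 13 (Red): { 0; 1/2; 5/8; 21/32; 85/128; 341/512; 683/1024 | 1367/2048; 171/256; 43/64; 11/16; 3/4; 1 } → 2733/4096

2733/4096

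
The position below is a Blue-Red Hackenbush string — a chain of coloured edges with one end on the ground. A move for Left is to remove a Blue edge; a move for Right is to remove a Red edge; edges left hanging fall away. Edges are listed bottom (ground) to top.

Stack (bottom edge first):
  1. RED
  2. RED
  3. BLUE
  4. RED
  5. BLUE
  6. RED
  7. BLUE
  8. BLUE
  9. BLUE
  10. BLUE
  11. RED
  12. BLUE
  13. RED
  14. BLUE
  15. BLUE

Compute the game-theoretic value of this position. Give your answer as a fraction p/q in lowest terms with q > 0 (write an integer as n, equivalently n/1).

edge 1 of 15 (RED): { ∅ | 0 } ⇒ -1
edge 2 of 15 (RED): { ∅ | -1; 0 } ⇒ -2
edge 3 of 15 (BLUE): { -2 | -1; 0 } ⇒ -3/2
edge 4 of 15 (RED): { -2 | -3/2; -1; 0 } ⇒ -7/4
edge 5 of 15 (BLUE): { -2; -7/4 | -3/2; -1; 0 } ⇒ -13/8
edge 6 of 15 (RED): { -2; -7/4 | -13/8; -3/2; -1; 0 } ⇒ -27/16
edge 7 of 15 (BLUE): { -2; -7/4; -27/16 | -13/8; -3/2; -1; 0 } ⇒ -53/32
edge 8 of 15 (BLUE): { -2; -7/4; -27/16; -53/32 | -13/8; -3/2; -1; 0 } ⇒ -105/64
edge 9 of 15 (BLUE): { -2; -7/4; -27/16; -53/32; -105/64 | -13/8; -3/2; -1; 0 } ⇒ -209/128
edge 10 of 15 (BLUE): { -2; -7/4; -27/16; -53/32; -105/64; -209/128 | -13/8; -3/2; -1; 0 } ⇒ -417/256
edge 11 of 15 (RED): { -2; -7/4; -27/16; -53/32; -105/64; -209/128 | -417/256; -13/8; -3/2; -1; 0 } ⇒ -835/512
edge 12 of 15 (BLUE): { -2; -7/4; -27/16; -53/32; -105/64; -209/128; -835/512 | -417/256; -13/8; -3/2; -1; 0 } ⇒ -1669/1024
edge 13 of 15 (RED): { -2; -7/4; -27/16; -53/32; -105/64; -209/128; -835/512 | -1669/1024; -417/256; -13/8; -3/2; -1; 0 } ⇒ -3339/2048
edge 14 of 15 (BLUE): { -2; -7/4; -27/16; -53/32; -105/64; -209/128; -835/512; -3339/2048 | -1669/1024; -417/256; -13/8; -3/2; -1; 0 } ⇒ -6677/4096
edge 15 of 15 (BLUE): { -2; -7/4; -27/16; -53/32; -105/64; -209/128; -835/512; -3339/2048; -6677/4096 | -1669/1024; -417/256; -13/8; -3/2; -1; 0 } ⇒ -13353/8192

-13353/8192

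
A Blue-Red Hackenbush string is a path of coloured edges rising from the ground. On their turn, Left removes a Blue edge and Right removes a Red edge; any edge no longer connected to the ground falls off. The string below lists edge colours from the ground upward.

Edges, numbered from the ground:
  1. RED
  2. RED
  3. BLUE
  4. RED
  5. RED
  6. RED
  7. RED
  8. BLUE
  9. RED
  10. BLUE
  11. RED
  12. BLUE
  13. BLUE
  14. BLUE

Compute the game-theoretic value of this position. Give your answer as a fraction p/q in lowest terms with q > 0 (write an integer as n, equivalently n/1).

edge 1 of 14 (RED): { none | 0 } gives -1
edge 2 of 14 (RED): { none | -1 0 } gives -2
edge 3 of 14 (BLUE): { -2 | -1 0 } gives -3/2
edge 4 of 14 (RED): { -2 | -3/2 -1 0 } gives -7/4
edge 5 of 14 (RED): { -2 | -7/4 -3/2 -1 0 } gives -15/8
edge 6 of 14 (RED): { -2 | -15/8 -7/4 -3/2 -1 0 } gives -31/16
edge 7 of 14 (RED): { -2 | -31/16 -15/8 -7/4 -3/2 -1 0 } gives -63/32
edge 8 of 14 (BLUE): { -2 -63/32 | -31/16 -15/8 -7/4 -3/2 -1 0 } gives -125/64
edge 9 of 14 (RED): { -2 -63/32 | -125/64 -31/16 -15/8 -7/4 -3/2 -1 0 } gives -251/128
edge 10 of 14 (BLUE): { -2 -63/32 -251/128 | -125/64 -31/16 -15/8 -7/4 -3/2 -1 0 } gives -501/256
edge 11 of 14 (RED): { -2 -63/32 -251/128 | -501/256 -125/64 -31/16 -15/8 -7/4 -3/2 -1 0 } gives -1003/512
edge 12 of 14 (BLUE): { -2 -63/32 -251/128 -1003/512 | -501/256 -125/64 -31/16 -15/8 -7/4 -3/2 -1 0 } gives -2005/1024
edge 13 of 14 (BLUE): { -2 -63/32 -251/128 -1003/512 -2005/1024 | -501/256 -125/64 -31/16 -15/8 -7/4 -3/2 -1 0 } gives -4009/2048
edge 14 of 14 (BLUE): { -2 -63/32 -251/128 -1003/512 -2005/1024 -4009/2048 | -501/256 -125/64 -31/16 -15/8 -7/4 -3/2 -1 0 } gives -8017/4096

-8017/4096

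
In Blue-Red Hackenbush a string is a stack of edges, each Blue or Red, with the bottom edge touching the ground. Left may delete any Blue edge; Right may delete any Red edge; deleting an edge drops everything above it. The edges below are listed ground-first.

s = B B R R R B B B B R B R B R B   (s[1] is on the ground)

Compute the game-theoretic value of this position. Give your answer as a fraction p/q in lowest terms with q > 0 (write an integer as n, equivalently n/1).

10155/8192

step 1: add B to get B; options L={ 0 } R={ none } gives 1
step 2: add B to get BB; options L={ 0,1 } R={ none } gives 2
step 3: add R to get BBR; options L={ 0,1 } R={ 2 } gives 3/2
step 4: add R to get BBRR; options L={ 0,1 } R={ 3/2,2 } gives 5/4
step 5: add R to get BBRRR; options L={ 0,1 } R={ 5/4,3/2,2 } gives 9/8
step 6: add B to get BBRRRB; options L={ 0,1,9/8 } R={ 5/4,3/2,2 } gives 19/16
step 7: add B to get BBRRRBB; options L={ 0,1,9/8,19/16 } R={ 5/4,3/2,2 } gives 39/32
step 8: add B to get BBRRRBBB; options L={ 0,1,9/8,19/16,39/32 } R={ 5/4,3/2,2 } gives 79/64
step 9: add B to get BBRRRBBBB; options L={ 0,1,9/8,19/16,39/32,79/64 } R={ 5/4,3/2,2 } gives 159/128
step 10: add R to get BBRRRBBBBR; options L={ 0,1,9/8,19/16,39/32,79/64 } R={ 159/128,5/4,3/2,2 } gives 317/256
step 11: add B to get BBRRRBBBBRB; options L={ 0,1,9/8,19/16,39/32,79/64,317/256 } R={ 159/128,5/4,3/2,2 } gives 635/512
step 12: add R to get BBRRRBBBBRBR; options L={ 0,1,9/8,19/16,39/32,79/64,317/256 } R={ 635/512,159/128,5/4,3/2,2 } gives 1269/1024
step 13: add B to get BBRRRBBBBRBRB; options L={ 0,1,9/8,19/16,39/32,79/64,317/256,1269/1024 } R={ 635/512,159/128,5/4,3/2,2 } gives 2539/2048
step 14: add R to get BBRRRBBBBRBRBR; options L={ 0,1,9/8,19/16,39/32,79/64,317/256,1269/1024 } R={ 2539/2048,635/512,159/128,5/4,3/2,2 } gives 5077/4096
step 15: add B to get BBRRRBBBBRBRBRB; options L={ 0,1,9/8,19/16,39/32,79/64,317/256,1269/1024,5077/4096 } R={ 2539/2048,635/512,159/128,5/4,3/2,2 } gives 10155/8192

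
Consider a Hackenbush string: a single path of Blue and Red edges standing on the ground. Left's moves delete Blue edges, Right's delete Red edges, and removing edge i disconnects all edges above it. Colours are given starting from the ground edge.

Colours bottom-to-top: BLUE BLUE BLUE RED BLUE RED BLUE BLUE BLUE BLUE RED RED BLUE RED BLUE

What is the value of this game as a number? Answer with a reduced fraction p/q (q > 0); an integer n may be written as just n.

11211/4096

step 1: add BLUE to get B; options L={ 0 } R={ (no moves) } gives 1
step 2: add BLUE to get BB; options L={ 0, 1 } R={ (no moves) } gives 2
step 3: add BLUE to get BBB; options L={ 0, 1, 2 } R={ (no moves) } gives 3
step 4: add RED to get BBBR; options L={ 0, 1, 2 } R={ 3 } gives 5/2
step 5: add BLUE to get BBBRB; options L={ 0, 1, 2, 5/2 } R={ 3 } gives 11/4
step 6: add RED to get BBBRBR; options L={ 0, 1, 2, 5/2 } R={ 11/4, 3 } gives 21/8
step 7: add BLUE to get BBBRBRB; options L={ 0, 1, 2, 5/2, 21/8 } R={ 11/4, 3 } gives 43/16
step 8: add BLUE to get BBBRBRBB; options L={ 0, 1, 2, 5/2, 21/8, 43/16 } R={ 11/4, 3 } gives 87/32
step 9: add BLUE to get BBBRBRBBB; options L={ 0, 1, 2, 5/2, 21/8, 43/16, 87/32 } R={ 11/4, 3 } gives 175/64
step 10: add BLUE to get BBBRBRBBBB; options L={ 0, 1, 2, 5/2, 21/8, 43/16, 87/32, 175/64 } R={ 11/4, 3 } gives 351/128
step 11: add RED to get BBBRBRBBBBR; options L={ 0, 1, 2, 5/2, 21/8, 43/16, 87/32, 175/64 } R={ 351/128, 11/4, 3 } gives 701/256
step 12: add RED to get BBBRBRBBBBRR; options L={ 0, 1, 2, 5/2, 21/8, 43/16, 87/32, 175/64 } R={ 701/256, 351/128, 11/4, 3 } gives 1401/512
step 13: add BLUE to get BBBRBRBBBBRRB; options L={ 0, 1, 2, 5/2, 21/8, 43/16, 87/32, 175/64, 1401/512 } R={ 701/256, 351/128, 11/4, 3 } gives 2803/1024
step 14: add RED to get BBBRBRBBBBRRBR; options L={ 0, 1, 2, 5/2, 21/8, 43/16, 87/32, 175/64, 1401/512 } R={ 2803/1024, 701/256, 351/128, 11/4, 3 } gives 5605/2048
step 15: add BLUE to get BBBRBRBBBBRRBRB; options L={ 0, 1, 2, 5/2, 21/8, 43/16, 87/32, 175/64, 1401/512, 5605/2048 } R={ 2803/1024, 701/256, 351/128, 11/4, 3 } gives 11211/4096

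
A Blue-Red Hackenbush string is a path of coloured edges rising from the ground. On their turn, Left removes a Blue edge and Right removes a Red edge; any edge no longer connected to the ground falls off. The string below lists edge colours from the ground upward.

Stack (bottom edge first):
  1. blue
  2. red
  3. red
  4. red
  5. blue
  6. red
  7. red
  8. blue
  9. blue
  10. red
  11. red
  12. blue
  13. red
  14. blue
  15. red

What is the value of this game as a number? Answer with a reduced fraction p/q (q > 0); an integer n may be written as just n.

G_1 [b]  L=[0]  R=[·]  → 1
G_2 [br]  L=[0]  R=[1]  → 1/2
G_3 [brr]  L=[0]  R=[1/2, 1]  → 1/4
G_4 [brrr]  L=[0]  R=[1/4, 1/2, 1]  → 1/8
G_5 [brrrb]  L=[0, 1/8]  R=[1/4, 1/2, 1]  → 3/16
G_6 [brrrbr]  L=[0, 1/8]  R=[3/16, 1/4, 1/2, 1]  → 5/32
G_7 [brrrbrr]  L=[0, 1/8]  R=[5/32, 3/16, 1/4, 1/2, 1]  → 9/64
G_8 [brrrbrrb]  L=[0, 1/8, 9/64]  R=[5/32, 3/16, 1/4, 1/2, 1]  → 19/128
G_9 [brrrbrrbb]  L=[0, 1/8, 9/64, 19/128]  R=[5/32, 3/16, 1/4, 1/2, 1]  → 39/256
G_10 [brrrbrrbbr]  L=[0, 1/8, 9/64, 19/128]  R=[39/256, 5/32, 3/16, 1/4, 1/2, 1]  → 77/512
G_11 [brrrbrrbbrr]  L=[0, 1/8, 9/64, 19/128]  R=[77/512, 39/256, 5/32, 3/16, 1/4, 1/2, 1]  → 153/1024
G_12 [brrrbrrbbrrb]  L=[0, 1/8, 9/64, 19/128, 153/1024]  R=[77/512, 39/256, 5/32, 3/16, 1/4, 1/2, 1]  → 307/2048
G_13 [brrrbrrbbrrbr]  L=[0, 1/8, 9/64, 19/128, 153/1024]  R=[307/2048, 77/512, 39/256, 5/32, 3/16, 1/4, 1/2, 1]  → 613/4096
G_14 [brrrbrrbbrrbrb]  L=[0, 1/8, 9/64, 19/128, 153/1024, 613/4096]  R=[307/2048, 77/512, 39/256, 5/32, 3/16, 1/4, 1/2, 1]  → 1227/8192
G_15 [brrrbrrbbrrbrbr]  L=[0, 1/8, 9/64, 19/128, 153/1024, 613/4096]  R=[1227/8192, 307/2048, 77/512, 39/256, 5/32, 3/16, 1/4, 1/2, 1]  → 2453/16384

2453/16384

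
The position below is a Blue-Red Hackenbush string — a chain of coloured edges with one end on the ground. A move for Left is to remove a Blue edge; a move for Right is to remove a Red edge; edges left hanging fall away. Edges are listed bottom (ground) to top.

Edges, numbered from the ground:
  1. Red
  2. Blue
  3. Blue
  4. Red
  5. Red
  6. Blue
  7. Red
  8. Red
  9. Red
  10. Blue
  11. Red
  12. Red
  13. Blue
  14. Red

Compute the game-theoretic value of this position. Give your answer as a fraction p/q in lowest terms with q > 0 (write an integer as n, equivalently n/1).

-3547/8192

R: Left { ∅ }, Right { 0 } → simplest -1
RB: Left { -1 }, Right { 0 } → simplest -1/2
RBB: Left { -1; -1/2 }, Right { 0 } → simplest -1/4
RBBR: Left { -1; -1/2 }, Right { -1/4; 0 } → simplest -3/8
RBBRR: Left { -1; -1/2 }, Right { -3/8; -1/4; 0 } → simplest -7/16
RBBRRB: Left { -1; -1/2; -7/16 }, Right { -3/8; -1/4; 0 } → simplest -13/32
RBBRRBR: Left { -1; -1/2; -7/16 }, Right { -13/32; -3/8; -1/4; 0 } → simplest -27/64
RBBRRBRR: Left { -1; -1/2; -7/16 }, Right { -27/64; -13/32; -3/8; -1/4; 0 } → simplest -55/128
RBBRRBRRR: Left { -1; -1/2; -7/16 }, Right { -55/128; -27/64; -13/32; -3/8; -1/4; 0 } → simplest -111/256
RBBRRBRRRB: Left { -1; -1/2; -7/16; -111/256 }, Right { -55/128; -27/64; -13/32; -3/8; -1/4; 0 } → simplest -221/512
RBBRRBRRRBR: Left { -1; -1/2; -7/16; -111/256 }, Right { -221/512; -55/128; -27/64; -13/32; -3/8; -1/4; 0 } → simplest -443/1024
RBBRRBRRRBRR: Left { -1; -1/2; -7/16; -111/256 }, Right { -443/1024; -221/512; -55/128; -27/64; -13/32; -3/8; -1/4; 0 } → simplest -887/2048
RBBRRBRRRBRRB: Left { -1; -1/2; -7/16; -111/256; -887/2048 }, Right { -443/1024; -221/512; -55/128; -27/64; -13/32; -3/8; -1/4; 0 } → simplest -1773/4096
RBBRRBRRRBRRBR: Left { -1; -1/2; -7/16; -111/256; -887/2048 }, Right { -1773/4096; -443/1024; -221/512; -55/128; -27/64; -13/32; -3/8; -1/4; 0 } → simplest -3547/8192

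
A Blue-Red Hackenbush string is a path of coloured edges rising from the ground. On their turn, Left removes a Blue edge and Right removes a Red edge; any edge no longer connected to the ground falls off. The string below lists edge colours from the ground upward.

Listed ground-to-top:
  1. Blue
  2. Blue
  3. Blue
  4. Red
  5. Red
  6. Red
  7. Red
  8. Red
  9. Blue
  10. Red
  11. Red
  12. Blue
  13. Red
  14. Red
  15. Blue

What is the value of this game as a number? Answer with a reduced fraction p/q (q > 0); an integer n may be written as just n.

8339/4096

B: Left { 0 }, Right { none } — simplest 1
BB: Left { 0; 1 }, Right { none } — simplest 2
BBB: Left { 0; 1; 2 }, Right { none } — simplest 3
BBBR: Left { 0; 1; 2 }, Right { 3 } — simplest 5/2
BBBRR: Left { 0; 1; 2 }, Right { 5/2; 3 } — simplest 9/4
BBBRRR: Left { 0; 1; 2 }, Right { 9/4; 5/2; 3 } — simplest 17/8
BBBRRRR: Left { 0; 1; 2 }, Right { 17/8; 9/4; 5/2; 3 } — simplest 33/16
BBBRRRRR: Left { 0; 1; 2 }, Right { 33/16; 17/8; 9/4; 5/2; 3 } — simplest 65/32
BBBRRRRRB: Left { 0; 1; 2; 65/32 }, Right { 33/16; 17/8; 9/4; 5/2; 3 } — simplest 131/64
BBBRRRRRBR: Left { 0; 1; 2; 65/32 }, Right { 131/64; 33/16; 17/8; 9/4; 5/2; 3 } — simplest 261/128
BBBRRRRRBRR: Left { 0; 1; 2; 65/32 }, Right { 261/128; 131/64; 33/16; 17/8; 9/4; 5/2; 3 } — simplest 521/256
BBBRRRRRBRRB: Left { 0; 1; 2; 65/32; 521/256 }, Right { 261/128; 131/64; 33/16; 17/8; 9/4; 5/2; 3 } — simplest 1043/512
BBBRRRRRBRRBR: Left { 0; 1; 2; 65/32; 521/256 }, Right { 1043/512; 261/128; 131/64; 33/16; 17/8; 9/4; 5/2; 3 } — simplest 2085/1024
BBBRRRRRBRRBRR: Left { 0; 1; 2; 65/32; 521/256 }, Right { 2085/1024; 1043/512; 261/128; 131/64; 33/16; 17/8; 9/4; 5/2; 3 } — simplest 4169/2048
BBBRRRRRBRRBRRB: Left { 0; 1; 2; 65/32; 521/256; 4169/2048 }, Right { 2085/1024; 1043/512; 261/128; 131/64; 33/16; 17/8; 9/4; 5/2; 3 } — simplest 8339/4096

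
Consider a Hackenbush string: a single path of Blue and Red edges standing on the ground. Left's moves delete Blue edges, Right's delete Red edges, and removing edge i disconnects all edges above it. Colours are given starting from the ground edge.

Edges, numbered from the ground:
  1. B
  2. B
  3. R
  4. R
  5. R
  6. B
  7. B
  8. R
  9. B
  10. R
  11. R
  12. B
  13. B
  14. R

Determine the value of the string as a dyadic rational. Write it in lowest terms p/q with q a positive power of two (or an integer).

4941/4096

Build value(s[:k]) for k = 1..14, string s = B B R R R B B R B R R B B R.
value_1 [B]  L=[0]  R=[(no moves)]  → 1
value_2 [BB]  L=[0; 1]  R=[(no moves)]  → 2
value_3 [BBR]  L=[0; 1]  R=[2]  → 3/2
value_4 [BBRR]  L=[0; 1]  R=[3/2; 2]  → 5/4
value_5 [BBRRR]  L=[0; 1]  R=[5/4; 3/2; 2]  → 9/8
value_6 [BBRRRB]  L=[0; 1; 9/8]  R=[5/4; 3/2; 2]  → 19/16
value_7 [BBRRRBB]  L=[0; 1; 9/8; 19/16]  R=[5/4; 3/2; 2]  → 39/32
value_8 [BBRRRBBR]  L=[0; 1; 9/8; 19/16]  R=[39/32; 5/4; 3/2; 2]  → 77/64
value_9 [BBRRRBBRB]  L=[0; 1; 9/8; 19/16; 77/64]  R=[39/32; 5/4; 3/2; 2]  → 155/128
value_10 [BBRRRBBRBR]  L=[0; 1; 9/8; 19/16; 77/64]  R=[155/128; 39/32; 5/4; 3/2; 2]  → 309/256
value_11 [BBRRRBBRBRR]  L=[0; 1; 9/8; 19/16; 77/64]  R=[309/256; 155/128; 39/32; 5/4; 3/2; 2]  → 617/512
value_12 [BBRRRBBRBRRB]  L=[0; 1; 9/8; 19/16; 77/64; 617/512]  R=[309/256; 155/128; 39/32; 5/4; 3/2; 2]  → 1235/1024
value_13 [BBRRRBBRBRRBB]  L=[0; 1; 9/8; 19/16; 77/64; 617/512; 1235/1024]  R=[309/256; 155/128; 39/32; 5/4; 3/2; 2]  → 2471/2048
value_14 [BBRRRBBRBRRBBR]  L=[0; 1; 9/8; 19/16; 77/64; 617/512; 1235/1024]  R=[2471/2048; 309/256; 155/128; 39/32; 5/4; 3/2; 2]  → 4941/4096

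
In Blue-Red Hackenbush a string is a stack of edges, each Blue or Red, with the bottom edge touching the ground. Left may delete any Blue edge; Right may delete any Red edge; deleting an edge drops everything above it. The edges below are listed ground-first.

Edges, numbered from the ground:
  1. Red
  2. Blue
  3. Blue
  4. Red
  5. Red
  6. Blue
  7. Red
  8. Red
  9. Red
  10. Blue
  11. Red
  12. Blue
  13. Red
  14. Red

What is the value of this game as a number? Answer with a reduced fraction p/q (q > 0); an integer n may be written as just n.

-3543/8192

v(R) = { (no moves) | 0 } => -1
v(RB) = { -1 | 0 } => -1/2
v(RBB) = { -1 -1/2 | 0 } => -1/4
v(RBBR) = { -1 -1/2 | -1/4 0 } => -3/8
v(RBBRR) = { -1 -1/2 | -3/8 -1/4 0 } => -7/16
v(RBBRRB) = { -1 -1/2 -7/16 | -3/8 -1/4 0 } => -13/32
v(RBBRRBR) = { -1 -1/2 -7/16 | -13/32 -3/8 -1/4 0 } => -27/64
v(RBBRRBRR) = { -1 -1/2 -7/16 | -27/64 -13/32 -3/8 -1/4 0 } => -55/128
v(RBBRRBRRR) = { -1 -1/2 -7/16 | -55/128 -27/64 -13/32 -3/8 -1/4 0 } => -111/256
v(RBBRRBRRRB) = { -1 -1/2 -7/16 -111/256 | -55/128 -27/64 -13/32 -3/8 -1/4 0 } => -221/512
v(RBBRRBRRRBR) = { -1 -1/2 -7/16 -111/256 | -221/512 -55/128 -27/64 -13/32 -3/8 -1/4 0 } => -443/1024
v(RBBRRBRRRBRB) = { -1 -1/2 -7/16 -111/256 -443/1024 | -221/512 -55/128 -27/64 -13/32 -3/8 -1/4 0 } => -885/2048
v(RBBRRBRRRBRBR) = { -1 -1/2 -7/16 -111/256 -443/1024 | -885/2048 -221/512 -55/128 -27/64 -13/32 -3/8 -1/4 0 } => -1771/4096
v(RBBRRBRRRBRBRR) = { -1 -1/2 -7/16 -111/256 -443/1024 | -1771/4096 -885/2048 -221/512 -55/128 -27/64 -13/32 -3/8 -1/4 0 } => -3543/8192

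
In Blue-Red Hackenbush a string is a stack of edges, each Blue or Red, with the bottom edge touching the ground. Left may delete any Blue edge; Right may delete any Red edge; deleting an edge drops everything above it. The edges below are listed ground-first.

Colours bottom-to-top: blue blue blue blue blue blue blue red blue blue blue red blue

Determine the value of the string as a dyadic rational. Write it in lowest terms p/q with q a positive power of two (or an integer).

step 1: add blue to get b; options L={ 0 } R={ — } = 1
step 2: add blue to get bb; options L={ 0 1 } R={ — } = 2
step 3: add blue to get bbb; options L={ 0 1 2 } R={ — } = 3
step 4: add blue to get bbbb; options L={ 0 1 2 3 } R={ — } = 4
step 5: add blue to get bbbbb; options L={ 0 1 2 3 4 } R={ — } = 5
step 6: add blue to get bbbbbb; options L={ 0 1 2 3 4 5 } R={ — } = 6
step 7: add blue to get bbbbbbb; options L={ 0 1 2 3 4 5 6 } R={ — } = 7
step 8: add red to get bbbbbbbr; options L={ 0 1 2 3 4 5 6 } R={ 7 } = 13/2
step 9: add blue to get bbbbbbbrb; options L={ 0 1 2 3 4 5 6 13/2 } R={ 7 } = 27/4
step 10: add blue to get bbbbbbbrbb; options L={ 0 1 2 3 4 5 6 13/2 27/4 } R={ 7 } = 55/8
step 11: add blue to get bbbbbbbrbbb; options L={ 0 1 2 3 4 5 6 13/2 27/4 55/8 } R={ 7 } = 111/16
step 12: add red to get bbbbbbbrbbbr; options L={ 0 1 2 3 4 5 6 13/2 27/4 55/8 } R={ 111/16 7 } = 221/32
step 13: add blue to get bbbbbbbrbbbrb; options L={ 0 1 2 3 4 5 6 13/2 27/4 55/8 221/32 } R={ 111/16 7 } = 443/64

443/64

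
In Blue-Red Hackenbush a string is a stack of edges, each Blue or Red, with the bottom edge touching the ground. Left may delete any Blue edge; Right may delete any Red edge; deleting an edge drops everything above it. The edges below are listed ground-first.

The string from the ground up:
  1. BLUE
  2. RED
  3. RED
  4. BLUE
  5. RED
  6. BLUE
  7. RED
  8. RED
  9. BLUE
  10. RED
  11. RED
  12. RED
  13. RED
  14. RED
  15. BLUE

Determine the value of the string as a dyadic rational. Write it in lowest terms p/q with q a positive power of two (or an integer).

5251/16384

G(B) = { 0 | none } -> 1
G(BR) = { 0 | 1 } -> 1/2
G(BRR) = { 0 | 1/2 1 } -> 1/4
G(BRRB) = { 0 1/4 | 1/2 1 } -> 3/8
G(BRRBR) = { 0 1/4 | 3/8 1/2 1 } -> 5/16
G(BRRBRB) = { 0 1/4 5/16 | 3/8 1/2 1 } -> 11/32
G(BRRBRBR) = { 0 1/4 5/16 | 11/32 3/8 1/2 1 } -> 21/64
G(BRRBRBRR) = { 0 1/4 5/16 | 21/64 11/32 3/8 1/2 1 } -> 41/128
G(BRRBRBRRB) = { 0 1/4 5/16 41/128 | 21/64 11/32 3/8 1/2 1 } -> 83/256
G(BRRBRBRRBR) = { 0 1/4 5/16 41/128 | 83/256 21/64 11/32 3/8 1/2 1 } -> 165/512
G(BRRBRBRRBRR) = { 0 1/4 5/16 41/128 | 165/512 83/256 21/64 11/32 3/8 1/2 1 } -> 329/1024
G(BRRBRBRRBRRR) = { 0 1/4 5/16 41/128 | 329/1024 165/512 83/256 21/64 11/32 3/8 1/2 1 } -> 657/2048
G(BRRBRBRRBRRRR) = { 0 1/4 5/16 41/128 | 657/2048 329/1024 165/512 83/256 21/64 11/32 3/8 1/2 1 } -> 1313/4096
G(BRRBRBRRBRRRRR) = { 0 1/4 5/16 41/128 | 1313/4096 657/2048 329/1024 165/512 83/256 21/64 11/32 3/8 1/2 1 } -> 2625/8192
G(BRRBRBRRBRRRRRB) = { 0 1/4 5/16 41/128 2625/8192 | 1313/4096 657/2048 329/1024 165/512 83/256 21/64 11/32 3/8 1/2 1 } -> 5251/16384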